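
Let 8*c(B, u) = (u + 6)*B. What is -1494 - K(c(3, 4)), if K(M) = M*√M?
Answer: -1494 - 15*√15/8 ≈ -1501.3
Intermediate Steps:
c(B, u) = B*(6 + u)/8 (c(B, u) = ((u + 6)*B)/8 = ((6 + u)*B)/8 = (B*(6 + u))/8 = B*(6 + u)/8)
K(M) = M^(3/2)
-1494 - K(c(3, 4)) = -1494 - ((⅛)*3*(6 + 4))^(3/2) = -1494 - ((⅛)*3*10)^(3/2) = -1494 - (15/4)^(3/2) = -1494 - 15*√15/8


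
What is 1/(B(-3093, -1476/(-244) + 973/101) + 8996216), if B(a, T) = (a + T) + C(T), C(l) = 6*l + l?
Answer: 6161/55407403779 ≈ 1.1119e-7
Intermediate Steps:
C(l) = 7*l
B(a, T) = a + 8*T (B(a, T) = (a + T) + 7*T = (T + a) + 7*T = a + 8*T)
1/(B(-3093, -1476/(-244) + 973/101) + 8996216) = 1/((-3093 + 8*(-1476/(-244) + 973/101)) + 8996216) = 1/((-3093 + 8*(-1476*(-1/244) + 973*(1/101))) + 8996216) = 1/((-3093 + 8*(369/61 + 973/101)) + 8996216) = 1/((-3093 + 8*(96622/6161)) + 8996216) = 1/((-3093 + 772976/6161) + 8996216) = 1/(-18282997/6161 + 8996216) = 1/(55407403779/6161) = 6161/55407403779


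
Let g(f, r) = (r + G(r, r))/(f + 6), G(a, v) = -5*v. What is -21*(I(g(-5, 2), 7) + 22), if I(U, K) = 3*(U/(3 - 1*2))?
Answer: 42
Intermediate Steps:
g(f, r) = -4*r/(6 + f) (g(f, r) = (r - 5*r)/(f + 6) = (-4*r)/(6 + f) = -4*r/(6 + f))
I(U, K) = 3*U (I(U, K) = 3*(U/(3 - 2)) = 3*(U/1) = 3*(U*1) = 3*U)
-21*(I(g(-5, 2), 7) + 22) = -21*(3*(-4*2/(6 - 5)) + 22) = -21*(3*(-4*2/1) + 22) = -21*(3*(-4*2*1) + 22) = -21*(3*(-8) + 22) = -21*(-24 + 22) = -21*(-2) = 42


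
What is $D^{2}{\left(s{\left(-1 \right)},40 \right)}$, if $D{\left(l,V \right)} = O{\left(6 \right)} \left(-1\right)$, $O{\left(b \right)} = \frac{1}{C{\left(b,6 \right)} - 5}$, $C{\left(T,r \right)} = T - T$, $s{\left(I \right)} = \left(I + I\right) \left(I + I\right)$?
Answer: $\frac{1}{25} \approx 0.04$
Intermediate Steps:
$s{\left(I \right)} = 4 I^{2}$ ($s{\left(I \right)} = 2 I 2 I = 4 I^{2}$)
$C{\left(T,r \right)} = 0$
$O{\left(b \right)} = - \frac{1}{5}$ ($O{\left(b \right)} = \frac{1}{0 - 5} = \frac{1}{-5} = - \frac{1}{5}$)
$D{\left(l,V \right)} = \frac{1}{5}$ ($D{\left(l,V \right)} = \left(- \frac{1}{5}\right) \left(-1\right) = \frac{1}{5}$)
$D^{2}{\left(s{\left(-1 \right)},40 \right)} = \left(\frac{1}{5}\right)^{2} = \frac{1}{25}$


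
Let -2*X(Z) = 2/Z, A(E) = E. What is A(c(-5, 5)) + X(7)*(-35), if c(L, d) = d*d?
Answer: 30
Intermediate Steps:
c(L, d) = d²
X(Z) = -1/Z
A(c(-5, 5)) + X(7)*(-35) = 5² - 1/7*(-35) = 25 - 1*⅐*(-35) = 25 - ⅐*(-35) = 25 + 5 = 30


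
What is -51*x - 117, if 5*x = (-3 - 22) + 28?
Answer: -738/5 ≈ -147.60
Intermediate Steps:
x = ⅗ (x = ((-3 - 22) + 28)/5 = (-25 + 28)/5 = (⅕)*3 = ⅗ ≈ 0.60000)
-51*x - 117 = -51*⅗ - 117 = -153/5 - 117 = -738/5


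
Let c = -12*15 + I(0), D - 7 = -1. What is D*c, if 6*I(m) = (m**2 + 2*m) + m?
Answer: -1080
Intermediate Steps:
D = 6 (D = 7 - 1 = 6)
I(m) = m/2 + m**2/6 (I(m) = ((m**2 + 2*m) + m)/6 = (m**2 + 3*m)/6 = m/2 + m**2/6)
c = -180 (c = -12*15 + (1/6)*0*(3 + 0) = -180 + (1/6)*0*3 = -180 + 0 = -180)
D*c = 6*(-180) = -1080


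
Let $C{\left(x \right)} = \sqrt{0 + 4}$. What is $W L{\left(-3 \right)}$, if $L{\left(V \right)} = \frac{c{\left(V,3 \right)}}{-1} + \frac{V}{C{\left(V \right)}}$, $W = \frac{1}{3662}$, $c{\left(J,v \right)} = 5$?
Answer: $- \frac{13}{7324} \approx -0.001775$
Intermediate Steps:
$C{\left(x \right)} = 2$ ($C{\left(x \right)} = \sqrt{4} = 2$)
$W = \frac{1}{3662} \approx 0.00027307$
$L{\left(V \right)} = -5 + \frac{V}{2}$ ($L{\left(V \right)} = \frac{5}{-1} + \frac{V}{2} = 5 \left(-1\right) + V \frac{1}{2} = -5 + \frac{V}{2}$)
$W L{\left(-3 \right)} = \frac{-5 + \frac{1}{2} \left(-3\right)}{3662} = \frac{-5 - \frac{3}{2}}{3662} = \frac{1}{3662} \left(- \frac{13}{2}\right) = - \frac{13}{7324}$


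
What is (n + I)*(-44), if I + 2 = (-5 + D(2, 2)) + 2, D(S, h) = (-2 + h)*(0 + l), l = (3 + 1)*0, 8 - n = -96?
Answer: -4356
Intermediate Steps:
n = 104 (n = 8 - 1*(-96) = 8 + 96 = 104)
l = 0 (l = 4*0 = 0)
D(S, h) = 0 (D(S, h) = (-2 + h)*(0 + 0) = (-2 + h)*0 = 0)
I = -5 (I = -2 + ((-5 + 0) + 2) = -2 + (-5 + 2) = -2 - 3 = -5)
(n + I)*(-44) = (104 - 5)*(-44) = 99*(-44) = -4356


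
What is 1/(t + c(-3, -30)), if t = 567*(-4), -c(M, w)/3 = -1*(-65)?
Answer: -1/2463 ≈ -0.00040601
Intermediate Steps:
c(M, w) = -195 (c(M, w) = -(-3)*(-65) = -3*65 = -195)
t = -2268
1/(t + c(-3, -30)) = 1/(-2268 - 195) = 1/(-2463) = -1/2463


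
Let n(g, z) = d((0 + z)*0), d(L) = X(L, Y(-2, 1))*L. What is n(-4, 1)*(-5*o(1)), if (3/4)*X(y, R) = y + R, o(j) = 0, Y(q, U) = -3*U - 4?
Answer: 0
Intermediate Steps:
Y(q, U) = -4 - 3*U
X(y, R) = 4*R/3 + 4*y/3 (X(y, R) = 4*(y + R)/3 = 4*(R + y)/3 = 4*R/3 + 4*y/3)
d(L) = L*(-28/3 + 4*L/3) (d(L) = (4*(-4 - 3*1)/3 + 4*L/3)*L = (4*(-4 - 3)/3 + 4*L/3)*L = ((4/3)*(-7) + 4*L/3)*L = (-28/3 + 4*L/3)*L = L*(-28/3 + 4*L/3))
n(g, z) = 0 (n(g, z) = 4*((0 + z)*0)*(-7 + (0 + z)*0)/3 = 4*(z*0)*(-7 + z*0)/3 = (4/3)*0*(-7 + 0) = (4/3)*0*(-7) = 0)
n(-4, 1)*(-5*o(1)) = 0*(-5*0) = 0*0 = 0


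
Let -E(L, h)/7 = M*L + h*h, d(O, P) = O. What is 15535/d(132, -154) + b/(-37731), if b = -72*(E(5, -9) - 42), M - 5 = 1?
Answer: 192789103/1660164 ≈ 116.13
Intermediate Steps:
M = 6 (M = 5 + 1 = 6)
E(L, h) = -42*L - 7*h**2 (E(L, h) = -7*(6*L + h*h) = -7*(6*L + h**2) = -7*(h**2 + 6*L) = -42*L - 7*h**2)
b = 58968 (b = -72*((-42*5 - 7*(-9)**2) - 42) = -72*((-210 - 7*81) - 42) = -72*((-210 - 567) - 42) = -72*(-777 - 42) = -72*(-819) = 58968)
15535/d(132, -154) + b/(-37731) = 15535/132 + 58968/(-37731) = 15535*(1/132) + 58968*(-1/37731) = 15535/132 - 19656/12577 = 192789103/1660164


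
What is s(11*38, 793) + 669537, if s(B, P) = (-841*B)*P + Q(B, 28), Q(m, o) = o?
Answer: -278100069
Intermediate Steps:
s(B, P) = 28 - 841*B*P (s(B, P) = (-841*B)*P + 28 = -841*B*P + 28 = 28 - 841*B*P)
s(11*38, 793) + 669537 = (28 - 841*11*38*793) + 669537 = (28 - 841*418*793) + 669537 = (28 - 278769634) + 669537 = -278769606 + 669537 = -278100069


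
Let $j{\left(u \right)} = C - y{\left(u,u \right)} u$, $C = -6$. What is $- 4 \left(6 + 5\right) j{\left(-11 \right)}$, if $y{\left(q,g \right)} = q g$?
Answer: $-58300$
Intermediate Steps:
$y{\left(q,g \right)} = g q$
$j{\left(u \right)} = -6 - u^{3}$ ($j{\left(u \right)} = -6 - u u u = -6 - u^{2} u = -6 - u^{3}$)
$- 4 \left(6 + 5\right) j{\left(-11 \right)} = - 4 \left(6 + 5\right) \left(-6 - \left(-11\right)^{3}\right) = \left(-4\right) 11 \left(-6 - -1331\right) = - 44 \left(-6 + 1331\right) = \left(-44\right) 1325 = -58300$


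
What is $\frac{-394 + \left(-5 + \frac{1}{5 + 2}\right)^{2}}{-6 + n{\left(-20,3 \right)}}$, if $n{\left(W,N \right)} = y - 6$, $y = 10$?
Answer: $\frac{9075}{49} \approx 185.2$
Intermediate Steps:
$n{\left(W,N \right)} = 4$ ($n{\left(W,N \right)} = 10 - 6 = 4$)
$\frac{-394 + \left(-5 + \frac{1}{5 + 2}\right)^{2}}{-6 + n{\left(-20,3 \right)}} = \frac{-394 + \left(-5 + \frac{1}{5 + 2}\right)^{2}}{-6 + 4} = \frac{-394 + \left(-5 + \frac{1}{7}\right)^{2}}{-2} = \left(-394 + \left(-5 + \frac{1}{7}\right)^{2}\right) \left(- \frac{1}{2}\right) = \left(-394 + \left(- \frac{34}{7}\right)^{2}\right) \left(- \frac{1}{2}\right) = \left(-394 + \frac{1156}{49}\right) \left(- \frac{1}{2}\right) = \left(- \frac{18150}{49}\right) \left(- \frac{1}{2}\right) = \frac{9075}{49}$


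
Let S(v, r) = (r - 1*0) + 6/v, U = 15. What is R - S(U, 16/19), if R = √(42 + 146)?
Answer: -118/95 + 2*√47 ≈ 12.469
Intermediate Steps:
R = 2*√47 (R = √188 = 2*√47 ≈ 13.711)
S(v, r) = r + 6/v (S(v, r) = (r + 0) + 6/v = r + 6/v)
R - S(U, 16/19) = 2*√47 - (16/19 + 6/15) = 2*√47 - (16*(1/19) + 6*(1/15)) = 2*√47 - (16/19 + ⅖) = 2*√47 - 1*118/95 = 2*√47 - 118/95 = -118/95 + 2*√47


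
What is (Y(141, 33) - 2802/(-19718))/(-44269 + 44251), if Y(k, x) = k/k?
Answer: -5630/88731 ≈ -0.063450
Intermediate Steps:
Y(k, x) = 1
(Y(141, 33) - 2802/(-19718))/(-44269 + 44251) = (1 - 2802/(-19718))/(-44269 + 44251) = (1 - 2802*(-1/19718))/(-18) = (1 + 1401/9859)*(-1/18) = (11260/9859)*(-1/18) = -5630/88731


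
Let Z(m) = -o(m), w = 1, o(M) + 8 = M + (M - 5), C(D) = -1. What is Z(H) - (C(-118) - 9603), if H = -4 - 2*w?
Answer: 9629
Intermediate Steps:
o(M) = -13 + 2*M (o(M) = -8 + (M + (M - 5)) = -8 + (M + (-5 + M)) = -8 + (-5 + 2*M) = -13 + 2*M)
H = -6 (H = -4 - 2*1 = -4 - 2 = -6)
Z(m) = 13 - 2*m (Z(m) = -(-13 + 2*m) = 13 - 2*m)
Z(H) - (C(-118) - 9603) = (13 - 2*(-6)) - (-1 - 9603) = (13 + 12) - 1*(-9604) = 25 + 9604 = 9629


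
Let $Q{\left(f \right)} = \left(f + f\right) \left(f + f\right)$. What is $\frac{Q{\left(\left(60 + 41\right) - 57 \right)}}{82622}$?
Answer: $\frac{3872}{41311} \approx 0.093728$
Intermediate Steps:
$Q{\left(f \right)} = 4 f^{2}$ ($Q{\left(f \right)} = 2 f 2 f = 4 f^{2}$)
$\frac{Q{\left(\left(60 + 41\right) - 57 \right)}}{82622} = \frac{4 \left(\left(60 + 41\right) - 57\right)^{2}}{82622} = 4 \left(101 - 57\right)^{2} \cdot \frac{1}{82622} = 4 \cdot 44^{2} \cdot \frac{1}{82622} = 4 \cdot 1936 \cdot \frac{1}{82622} = 7744 \cdot \frac{1}{82622} = \frac{3872}{41311}$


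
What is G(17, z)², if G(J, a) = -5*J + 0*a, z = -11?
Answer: 7225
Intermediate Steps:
G(J, a) = -5*J (G(J, a) = -5*J + 0 = -5*J)
G(17, z)² = (-5*17)² = (-85)² = 7225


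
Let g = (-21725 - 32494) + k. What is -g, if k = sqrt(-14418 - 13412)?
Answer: 54219 - 11*I*sqrt(230) ≈ 54219.0 - 166.82*I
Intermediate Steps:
k = 11*I*sqrt(230) (k = sqrt(-27830) = 11*I*sqrt(230) ≈ 166.82*I)
g = -54219 + 11*I*sqrt(230) (g = (-21725 - 32494) + 11*I*sqrt(230) = -54219 + 11*I*sqrt(230) ≈ -54219.0 + 166.82*I)
-g = -(-54219 + 11*I*sqrt(230)) = 54219 - 11*I*sqrt(230)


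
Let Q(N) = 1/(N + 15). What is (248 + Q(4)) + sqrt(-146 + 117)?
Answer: 4713/19 + I*sqrt(29) ≈ 248.05 + 5.3852*I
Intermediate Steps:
Q(N) = 1/(15 + N)
(248 + Q(4)) + sqrt(-146 + 117) = (248 + 1/(15 + 4)) + sqrt(-146 + 117) = (248 + 1/19) + sqrt(-29) = (248 + 1/19) + I*sqrt(29) = 4713/19 + I*sqrt(29)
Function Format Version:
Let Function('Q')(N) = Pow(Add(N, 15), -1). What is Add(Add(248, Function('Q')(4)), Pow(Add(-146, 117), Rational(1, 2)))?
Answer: Add(Rational(4713, 19), Mul(I, Pow(29, Rational(1, 2)))) ≈ Add(248.05, Mul(5.3852, I))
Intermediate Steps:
Function('Q')(N) = Pow(Add(15, N), -1)
Add(Add(248, Function('Q')(4)), Pow(Add(-146, 117), Rational(1, 2))) = Add(Add(248, Pow(Add(15, 4), -1)), Pow(Add(-146, 117), Rational(1, 2))) = Add(Add(248, Pow(19, -1)), Pow(-29, Rational(1, 2))) = Add(Add(248, Rational(1, 19)), Mul(I, Pow(29, Rational(1, 2)))) = Add(Rational(4713, 19), Mul(I, Pow(29, Rational(1, 2))))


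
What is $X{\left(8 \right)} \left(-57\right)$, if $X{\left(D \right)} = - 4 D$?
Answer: $1824$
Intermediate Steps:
$X{\left(8 \right)} \left(-57\right) = \left(-4\right) 8 \left(-57\right) = \left(-32\right) \left(-57\right) = 1824$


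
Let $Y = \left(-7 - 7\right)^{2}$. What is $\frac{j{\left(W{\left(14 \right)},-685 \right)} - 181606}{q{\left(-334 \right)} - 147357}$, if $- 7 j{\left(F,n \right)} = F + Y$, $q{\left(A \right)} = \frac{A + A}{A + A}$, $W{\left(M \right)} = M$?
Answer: $\frac{45409}{36839} \approx 1.2326$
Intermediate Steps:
$q{\left(A \right)} = 1$ ($q{\left(A \right)} = \frac{2 A}{2 A} = 2 A \frac{1}{2 A} = 1$)
$Y = 196$ ($Y = \left(-14\right)^{2} = 196$)
$j{\left(F,n \right)} = -28 - \frac{F}{7}$ ($j{\left(F,n \right)} = - \frac{F + 196}{7} = - \frac{196 + F}{7} = -28 - \frac{F}{7}$)
$\frac{j{\left(W{\left(14 \right)},-685 \right)} - 181606}{q{\left(-334 \right)} - 147357} = \frac{\left(-28 - 2\right) - 181606}{1 - 147357} = \frac{\left(-28 - 2\right) - 181606}{-147356} = \left(-30 - 181606\right) \left(- \frac{1}{147356}\right) = \left(-181636\right) \left(- \frac{1}{147356}\right) = \frac{45409}{36839}$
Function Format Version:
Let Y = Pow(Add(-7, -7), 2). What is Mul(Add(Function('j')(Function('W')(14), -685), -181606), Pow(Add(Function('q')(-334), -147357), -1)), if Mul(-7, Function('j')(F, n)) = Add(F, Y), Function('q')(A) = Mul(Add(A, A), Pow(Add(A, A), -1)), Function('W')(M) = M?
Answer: Rational(45409, 36839) ≈ 1.2326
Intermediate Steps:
Function('q')(A) = 1 (Function('q')(A) = Mul(Mul(2, A), Pow(Mul(2, A), -1)) = Mul(Mul(2, A), Mul(Rational(1, 2), Pow(A, -1))) = 1)
Y = 196 (Y = Pow(-14, 2) = 196)
Function('j')(F, n) = Add(-28, Mul(Rational(-1, 7), F)) (Function('j')(F, n) = Mul(Rational(-1, 7), Add(F, 196)) = Mul(Rational(-1, 7), Add(196, F)) = Add(-28, Mul(Rational(-1, 7), F)))
Mul(Add(Function('j')(Function('W')(14), -685), -181606), Pow(Add(Function('q')(-334), -147357), -1)) = Mul(Add(Add(-28, Mul(Rational(-1, 7), 14)), -181606), Pow(Add(1, -147357), -1)) = Mul(Add(Add(-28, -2), -181606), Pow(-147356, -1)) = Mul(Add(-30, -181606), Rational(-1, 147356)) = Mul(-181636, Rational(-1, 147356)) = Rational(45409, 36839)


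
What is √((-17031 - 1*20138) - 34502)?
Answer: I*√71671 ≈ 267.71*I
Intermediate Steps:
√((-17031 - 1*20138) - 34502) = √((-17031 - 20138) - 34502) = √(-37169 - 34502) = √(-71671) = I*√71671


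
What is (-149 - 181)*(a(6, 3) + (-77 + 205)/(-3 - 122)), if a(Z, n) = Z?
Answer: -41052/25 ≈ -1642.1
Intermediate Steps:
(-149 - 181)*(a(6, 3) + (-77 + 205)/(-3 - 122)) = (-149 - 181)*(6 + (-77 + 205)/(-3 - 122)) = -330*(6 + 128/(-125)) = -330*(6 + 128*(-1/125)) = -330*(6 - 128/125) = -330*622/125 = -41052/25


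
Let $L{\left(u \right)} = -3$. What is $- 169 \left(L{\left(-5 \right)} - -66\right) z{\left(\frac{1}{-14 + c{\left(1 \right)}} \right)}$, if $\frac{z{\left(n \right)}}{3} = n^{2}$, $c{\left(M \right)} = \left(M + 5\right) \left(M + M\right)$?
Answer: $- \frac{31941}{4} \approx -7985.3$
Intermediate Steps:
$c{\left(M \right)} = 2 M \left(5 + M\right)$ ($c{\left(M \right)} = \left(5 + M\right) 2 M = 2 M \left(5 + M\right)$)
$z{\left(n \right)} = 3 n^{2}$
$- 169 \left(L{\left(-5 \right)} - -66\right) z{\left(\frac{1}{-14 + c{\left(1 \right)}} \right)} = - 169 \left(-3 - -66\right) 3 \left(\frac{1}{-14 + 2 \cdot 1 \left(5 + 1\right)}\right)^{2} = - 169 \left(-3 + 66\right) 3 \left(\frac{1}{-14 + 2 \cdot 1 \cdot 6}\right)^{2} = \left(-169\right) 63 \cdot 3 \left(\frac{1}{-14 + 12}\right)^{2} = - 10647 \cdot 3 \left(\frac{1}{-2}\right)^{2} = - 10647 \cdot 3 \left(- \frac{1}{2}\right)^{2} = - 10647 \cdot 3 \cdot \frac{1}{4} = \left(-10647\right) \frac{3}{4} = - \frac{31941}{4}$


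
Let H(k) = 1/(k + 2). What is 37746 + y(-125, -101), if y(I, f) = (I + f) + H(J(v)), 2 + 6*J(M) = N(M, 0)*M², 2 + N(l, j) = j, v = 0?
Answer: 187603/5 ≈ 37521.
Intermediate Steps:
N(l, j) = -2 + j
J(M) = -⅓ - M²/3 (J(M) = -⅓ + ((-2 + 0)*M²)/6 = -⅓ + (-2*M²)/6 = -⅓ - M²/3)
H(k) = 1/(2 + k)
y(I, f) = ⅗ + I + f (y(I, f) = (I + f) + 1/(2 + (-⅓ - ⅓*0²)) = (I + f) + 1/(2 + (-⅓ - ⅓*0)) = (I + f) + 1/(2 + (-⅓ + 0)) = (I + f) + 1/(2 - ⅓) = (I + f) + 1/(5/3) = (I + f) + ⅗ = ⅗ + I + f)
37746 + y(-125, -101) = 37746 + (⅗ - 125 - 101) = 37746 - 1127/5 = 187603/5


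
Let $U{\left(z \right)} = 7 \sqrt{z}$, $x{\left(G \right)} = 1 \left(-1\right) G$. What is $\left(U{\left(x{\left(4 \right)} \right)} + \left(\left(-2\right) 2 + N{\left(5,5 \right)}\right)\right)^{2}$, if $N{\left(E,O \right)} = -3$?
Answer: $-147 - 196 i \approx -147.0 - 196.0 i$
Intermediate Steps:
$x{\left(G \right)} = - G$
$\left(U{\left(x{\left(4 \right)} \right)} + \left(\left(-2\right) 2 + N{\left(5,5 \right)}\right)\right)^{2} = \left(7 \sqrt{\left(-1\right) 4} - 7\right)^{2} = \left(7 \sqrt{-4} - 7\right)^{2} = \left(7 \cdot 2 i - 7\right)^{2} = \left(14 i - 7\right)^{2} = \left(-7 + 14 i\right)^{2}$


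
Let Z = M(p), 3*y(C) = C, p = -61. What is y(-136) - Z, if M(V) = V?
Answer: 47/3 ≈ 15.667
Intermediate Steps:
y(C) = C/3
Z = -61
y(-136) - Z = (1/3)*(-136) - 1*(-61) = -136/3 + 61 = 47/3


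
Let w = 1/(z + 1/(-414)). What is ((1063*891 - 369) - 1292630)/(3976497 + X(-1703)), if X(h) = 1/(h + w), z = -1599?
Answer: -194958486168575/2241480328391344 ≈ -0.086978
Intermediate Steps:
w = -414/661987 (w = 1/(-1599 + 1/(-414)) = 1/(-1599 - 1/414) = 1/(-661987/414) = -414/661987 ≈ -0.00062539)
X(h) = 1/(-414/661987 + h) (X(h) = 1/(h - 414/661987) = 1/(-414/661987 + h))
((1063*891 - 369) - 1292630)/(3976497 + X(-1703)) = ((1063*891 - 369) - 1292630)/(3976497 + 661987/(-414 + 661987*(-1703))) = ((947133 - 369) - 1292630)/(3976497 + 661987/(-414 - 1127363861)) = (946764 - 1292630)/(3976497 + 661987/(-1127364275)) = -345866/(3976497 + 661987*(-1/1127364275)) = -345866/(3976497 - 661987/1127364275) = -345866/4482960656782688/1127364275 = -345866*1127364275/4482960656782688 = -194958486168575/2241480328391344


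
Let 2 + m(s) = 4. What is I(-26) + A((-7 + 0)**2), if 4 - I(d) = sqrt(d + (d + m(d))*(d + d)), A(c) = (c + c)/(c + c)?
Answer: 5 - sqrt(1222) ≈ -29.957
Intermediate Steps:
m(s) = 2 (m(s) = -2 + 4 = 2)
A(c) = 1 (A(c) = (2*c)/((2*c)) = (2*c)*(1/(2*c)) = 1)
I(d) = 4 - sqrt(d + 2*d*(2 + d)) (I(d) = 4 - sqrt(d + (d + 2)*(d + d)) = 4 - sqrt(d + (2 + d)*(2*d)) = 4 - sqrt(d + 2*d*(2 + d)))
I(-26) + A((-7 + 0)**2) = (4 - sqrt(-26*(5 + 2*(-26)))) + 1 = (4 - sqrt(-26*(5 - 52))) + 1 = (4 - sqrt(-26*(-47))) + 1 = (4 - sqrt(1222)) + 1 = 5 - sqrt(1222)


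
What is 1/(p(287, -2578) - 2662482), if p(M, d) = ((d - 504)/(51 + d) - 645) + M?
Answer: -2527/6728993598 ≈ -3.7554e-7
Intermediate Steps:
p(M, d) = -645 + M + (-504 + d)/(51 + d) (p(M, d) = ((-504 + d)/(51 + d) - 645) + M = (-645 + (-504 + d)/(51 + d)) + M = -645 + M + (-504 + d)/(51 + d))
1/(p(287, -2578) - 2662482) = 1/((-33399 - 644*(-2578) + 51*287 + 287*(-2578))/(51 - 2578) - 2662482) = 1/((-33399 + 1660232 + 14637 - 739886)/(-2527) - 2662482) = 1/(-1/2527*901584 - 2662482) = 1/(-901584/2527 - 2662482) = 1/(-6728993598/2527) = -2527/6728993598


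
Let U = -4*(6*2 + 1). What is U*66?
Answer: -3432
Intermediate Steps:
U = -52 (U = -4*(12 + 1) = -4*13 = -52)
U*66 = -52*66 = -3432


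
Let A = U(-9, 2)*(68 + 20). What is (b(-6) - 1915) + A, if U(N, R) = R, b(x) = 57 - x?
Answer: -1676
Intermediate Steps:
A = 176 (A = 2*(68 + 20) = 2*88 = 176)
(b(-6) - 1915) + A = ((57 - 1*(-6)) - 1915) + 176 = ((57 + 6) - 1915) + 176 = (63 - 1915) + 176 = -1852 + 176 = -1676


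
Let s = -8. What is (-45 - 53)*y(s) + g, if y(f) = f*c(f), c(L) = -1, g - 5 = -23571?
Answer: -24350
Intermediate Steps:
g = -23566 (g = 5 - 23571 = -23566)
y(f) = -f (y(f) = f*(-1) = -f)
(-45 - 53)*y(s) + g = (-45 - 53)*(-1*(-8)) - 23566 = -98*8 - 23566 = -784 - 23566 = -24350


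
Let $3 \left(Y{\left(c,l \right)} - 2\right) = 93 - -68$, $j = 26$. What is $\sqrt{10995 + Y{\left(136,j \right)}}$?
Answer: $\frac{8 \sqrt{1554}}{3} \approx 105.12$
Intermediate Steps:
$Y{\left(c,l \right)} = \frac{167}{3}$ ($Y{\left(c,l \right)} = 2 + \frac{93 - -68}{3} = 2 + \frac{93 + 68}{3} = 2 + \frac{1}{3} \cdot 161 = 2 + \frac{161}{3} = \frac{167}{3}$)
$\sqrt{10995 + Y{\left(136,j \right)}} = \sqrt{10995 + \frac{167}{3}} = \sqrt{\frac{33152}{3}} = \frac{8 \sqrt{1554}}{3}$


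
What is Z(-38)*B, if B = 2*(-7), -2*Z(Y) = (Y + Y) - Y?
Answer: -266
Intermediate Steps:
Z(Y) = -Y/2 (Z(Y) = -((Y + Y) - Y)/2 = -(2*Y - Y)/2 = -Y/2)
B = -14
Z(-38)*B = -1/2*(-38)*(-14) = 19*(-14) = -266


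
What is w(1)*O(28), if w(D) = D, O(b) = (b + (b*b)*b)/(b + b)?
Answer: 785/2 ≈ 392.50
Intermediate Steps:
O(b) = (b + b**3)/(2*b) (O(b) = (b + b**2*b)/((2*b)) = (b + b**3)*(1/(2*b)) = (b + b**3)/(2*b))
w(1)*O(28) = 1*(1/2 + (1/2)*28**2) = 1*(1/2 + (1/2)*784) = 1*(1/2 + 392) = 1*(785/2) = 785/2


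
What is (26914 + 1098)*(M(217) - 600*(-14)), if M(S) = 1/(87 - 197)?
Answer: 12941529994/55 ≈ 2.3530e+8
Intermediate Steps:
M(S) = -1/110 (M(S) = 1/(-110) = -1/110)
(26914 + 1098)*(M(217) - 600*(-14)) = (26914 + 1098)*(-1/110 - 600*(-14)) = 28012*(-1/110 + 8400) = 28012*(923999/110) = 12941529994/55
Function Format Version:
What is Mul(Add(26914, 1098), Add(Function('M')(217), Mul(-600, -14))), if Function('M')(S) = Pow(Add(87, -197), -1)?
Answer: Rational(12941529994, 55) ≈ 2.3530e+8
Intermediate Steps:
Function('M')(S) = Rational(-1, 110) (Function('M')(S) = Pow(-110, -1) = Rational(-1, 110))
Mul(Add(26914, 1098), Add(Function('M')(217), Mul(-600, -14))) = Mul(Add(26914, 1098), Add(Rational(-1, 110), Mul(-600, -14))) = Mul(28012, Add(Rational(-1, 110), 8400)) = Mul(28012, Rational(923999, 110)) = Rational(12941529994, 55)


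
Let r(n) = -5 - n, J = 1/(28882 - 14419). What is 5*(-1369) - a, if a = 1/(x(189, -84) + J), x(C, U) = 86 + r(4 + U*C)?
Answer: -1579334817263/230728240 ≈ -6845.0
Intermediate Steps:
J = 1/14463 ≈ 6.9142e-5
x(C, U) = 77 - C*U (x(C, U) = 86 + (-5 - (4 + U*C)) = 86 + (-5 - (4 + C*U)) = 86 + (-5 + (-4 - C*U)) = 86 + (-9 - C*U) = 77 - C*U)
a = 14463/230728240 (a = 1/((77 - 1*189*(-84)) + 1/14463) = 1/((77 + 15876) + 1/14463) = 1/(15953 + 1/14463) = 1/(230728240/14463) = 14463/230728240 ≈ 6.2684e-5)
5*(-1369) - a = 5*(-1369) - 1*14463/230728240 = -6845 - 14463/230728240 = -1579334817263/230728240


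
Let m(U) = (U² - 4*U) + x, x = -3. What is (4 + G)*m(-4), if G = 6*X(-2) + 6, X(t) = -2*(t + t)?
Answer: 1682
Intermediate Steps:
X(t) = -4*t
m(U) = -3 + U² - 4*U (m(U) = (U² - 4*U) - 3 = -3 + U² - 4*U)
G = 54 (G = 6*(-4*(-2)) + 6 = 6*8 + 6 = 48 + 6 = 54)
(4 + G)*m(-4) = (4 + 54)*(-3 + (-4)² - 4*(-4)) = 58*(-3 + 16 + 16) = 58*29 = 1682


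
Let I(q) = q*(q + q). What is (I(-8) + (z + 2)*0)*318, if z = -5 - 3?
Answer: 40704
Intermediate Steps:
z = -8
I(q) = 2*q² (I(q) = q*(2*q) = 2*q²)
(I(-8) + (z + 2)*0)*318 = (2*(-8)² + (-8 + 2)*0)*318 = (2*64 - 6*0)*318 = (128 + 0)*318 = 128*318 = 40704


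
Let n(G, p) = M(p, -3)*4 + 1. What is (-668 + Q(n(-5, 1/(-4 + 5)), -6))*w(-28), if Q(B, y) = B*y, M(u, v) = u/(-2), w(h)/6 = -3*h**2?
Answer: 9342144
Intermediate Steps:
w(h) = -18*h**2 (w(h) = 6*(-3*h**2) = -18*h**2)
M(u, v) = -u/2 (M(u, v) = u*(-1/2) = -u/2)
n(G, p) = 1 - 2*p (n(G, p) = -p/2*4 + 1 = -2*p + 1 = 1 - 2*p)
(-668 + Q(n(-5, 1/(-4 + 5)), -6))*w(-28) = (-668 + (1 - 2/(-4 + 5))*(-6))*(-18*(-28)**2) = (-668 + (1 - 2/1)*(-6))*(-18*784) = (-668 + (1 - 2*1)*(-6))*(-14112) = (-668 + (1 - 2)*(-6))*(-14112) = (-668 - 1*(-6))*(-14112) = (-668 + 6)*(-14112) = -662*(-14112) = 9342144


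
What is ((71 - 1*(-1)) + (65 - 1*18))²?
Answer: 14161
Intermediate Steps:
((71 - 1*(-1)) + (65 - 1*18))² = ((71 + 1) + (65 - 18))² = (72 + 47)² = 119² = 14161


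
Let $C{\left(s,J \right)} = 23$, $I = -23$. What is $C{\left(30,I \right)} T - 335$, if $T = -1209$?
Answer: $-28142$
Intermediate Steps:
$C{\left(30,I \right)} T - 335 = 23 \left(-1209\right) - 335 = -27807 - 335 = -28142$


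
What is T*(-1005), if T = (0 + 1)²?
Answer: -1005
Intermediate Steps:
T = 1 (T = 1² = 1)
T*(-1005) = 1*(-1005) = -1005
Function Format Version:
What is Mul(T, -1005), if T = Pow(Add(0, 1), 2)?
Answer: -1005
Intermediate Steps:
T = 1 (T = Pow(1, 2) = 1)
Mul(T, -1005) = Mul(1, -1005) = -1005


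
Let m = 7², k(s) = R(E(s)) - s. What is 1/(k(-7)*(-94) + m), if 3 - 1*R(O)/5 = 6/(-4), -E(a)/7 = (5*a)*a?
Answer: -1/2724 ≈ -0.00036711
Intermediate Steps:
E(a) = -35*a² (E(a) = -7*5*a*a = -35*a²)
R(O) = 45/2 (R(O) = 15 - 30/(-4) = 15 - 30*(-1)/4 = 15 - 5*(-3/2) = 15 + 15/2 = 45/2)
k(s) = 45/2 - s
m = 49
1/(k(-7)*(-94) + m) = 1/((45/2 - 1*(-7))*(-94) + 49) = 1/((45/2 + 7)*(-94) + 49) = 1/((59/2)*(-94) + 49) = 1/(-2773 + 49) = 1/(-2724) = -1/2724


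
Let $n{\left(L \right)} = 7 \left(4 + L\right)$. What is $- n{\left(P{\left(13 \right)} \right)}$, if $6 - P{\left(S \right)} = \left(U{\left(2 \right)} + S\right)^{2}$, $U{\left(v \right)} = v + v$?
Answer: $1953$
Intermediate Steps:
$U{\left(v \right)} = 2 v$
$P{\left(S \right)} = 6 - \left(4 + S\right)^{2}$ ($P{\left(S \right)} = 6 - \left(2 \cdot 2 + S\right)^{2} = 6 - \left(4 + S\right)^{2}$)
$n{\left(L \right)} = 28 + 7 L$
$- n{\left(P{\left(13 \right)} \right)} = - (28 + 7 \left(6 - \left(4 + 13\right)^{2}\right)) = - (28 + 7 \left(6 - 17^{2}\right)) = - (28 + 7 \left(6 - 289\right)) = - (28 + 7 \left(-283\right)) = - (28 - 1981) = \left(-1\right) \left(-1953\right) = 1953$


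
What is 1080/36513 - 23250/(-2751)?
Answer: 31551790/3720269 ≈ 8.4810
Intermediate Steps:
1080/36513 - 23250/(-2751) = 1080*(1/36513) - 23250*(-1/2751) = 120/4057 + 7750/917 = 31551790/3720269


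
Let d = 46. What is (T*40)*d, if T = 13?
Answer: 23920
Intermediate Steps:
(T*40)*d = (13*40)*46 = 520*46 = 23920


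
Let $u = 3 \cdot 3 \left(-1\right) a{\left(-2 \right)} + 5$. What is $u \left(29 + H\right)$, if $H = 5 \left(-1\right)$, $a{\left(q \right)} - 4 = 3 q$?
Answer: $552$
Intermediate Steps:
$a{\left(q \right)} = 4 + 3 q$
$H = -5$
$u = 23$ ($u = 3 \cdot 3 \left(-1\right) \left(4 + 3 \left(-2\right)\right) + 5 = 9 \left(-1\right) \left(4 - 6\right) + 5 = \left(-9\right) \left(-2\right) + 5 = 18 + 5 = 23$)
$u \left(29 + H\right) = 23 \left(29 - 5\right) = 23 \cdot 24 = 552$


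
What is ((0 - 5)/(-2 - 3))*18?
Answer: 18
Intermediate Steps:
((0 - 5)/(-2 - 3))*18 = -5/(-5)*18 = -5*(-1/5)*18 = 1*18 = 18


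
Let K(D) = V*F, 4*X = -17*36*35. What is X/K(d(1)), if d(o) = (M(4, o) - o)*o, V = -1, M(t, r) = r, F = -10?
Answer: -1071/2 ≈ -535.50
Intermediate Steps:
X = -5355 (X = (-17*36*35)/4 = (-612*35)/4 = (¼)*(-21420) = -5355)
d(o) = 0 (d(o) = (o - o)*o = 0*o = 0)
K(D) = 10 (K(D) = -1*(-10) = 10)
X/K(d(1)) = -5355/10 = -5355*⅒ = -1071/2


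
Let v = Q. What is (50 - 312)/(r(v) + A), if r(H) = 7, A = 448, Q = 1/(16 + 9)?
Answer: -262/455 ≈ -0.57582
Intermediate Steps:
Q = 1/25 ≈ 0.040000
v = 1/25 ≈ 0.040000
(50 - 312)/(r(v) + A) = (50 - 312)/(7 + 448) = -262/455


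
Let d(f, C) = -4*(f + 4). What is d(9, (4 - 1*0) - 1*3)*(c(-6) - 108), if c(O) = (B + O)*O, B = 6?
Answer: 5616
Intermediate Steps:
d(f, C) = -16 - 4*f (d(f, C) = -4*(4 + f) = -16 - 4*f)
c(O) = O*(6 + O) (c(O) = (6 + O)*O = O*(6 + O))
d(9, (4 - 1*0) - 1*3)*(c(-6) - 108) = (-16 - 4*9)*(-6*(6 - 6) - 108) = (-16 - 36)*(-6*0 - 108) = -52*(0 - 108) = -52*(-108) = 5616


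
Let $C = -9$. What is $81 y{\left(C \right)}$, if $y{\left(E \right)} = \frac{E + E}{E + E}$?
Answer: $81$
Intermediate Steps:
$y{\left(E \right)} = 1$ ($y{\left(E \right)} = \frac{2 E}{2 E} = 2 E \frac{1}{2 E} = 1$)
$81 y{\left(C \right)} = 81 \cdot 1 = 81$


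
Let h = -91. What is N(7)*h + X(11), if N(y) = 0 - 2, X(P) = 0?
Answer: 182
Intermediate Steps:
N(y) = -2
N(7)*h + X(11) = -2*(-91) + 0 = 182 + 0 = 182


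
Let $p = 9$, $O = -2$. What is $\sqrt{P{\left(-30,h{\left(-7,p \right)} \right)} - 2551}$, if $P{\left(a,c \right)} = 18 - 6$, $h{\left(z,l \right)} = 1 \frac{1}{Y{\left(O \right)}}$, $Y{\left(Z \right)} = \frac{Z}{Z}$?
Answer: $i \sqrt{2539} \approx 50.388 i$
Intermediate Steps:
$Y{\left(Z \right)} = 1$
$h{\left(z,l \right)} = 1$ ($h{\left(z,l \right)} = 1 \cdot 1^{-1} = 1 \cdot 1 = 1$)
$P{\left(a,c \right)} = 12$ ($P{\left(a,c \right)} = 18 - 6 = 12$)
$\sqrt{P{\left(-30,h{\left(-7,p \right)} \right)} - 2551} = \sqrt{12 - 2551} = \sqrt{-2539} = i \sqrt{2539}$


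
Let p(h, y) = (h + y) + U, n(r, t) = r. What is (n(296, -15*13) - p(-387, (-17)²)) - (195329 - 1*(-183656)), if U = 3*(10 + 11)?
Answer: -378654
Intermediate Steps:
U = 63 (U = 3*21 = 63)
p(h, y) = 63 + h + y (p(h, y) = (h + y) + 63 = 63 + h + y)
(n(296, -15*13) - p(-387, (-17)²)) - (195329 - 1*(-183656)) = (296 - (63 - 387 + (-17)²)) - (195329 - 1*(-183656)) = (296 - (63 - 387 + 289)) - (195329 + 183656) = (296 - 1*(-35)) - 1*378985 = (296 + 35) - 378985 = 331 - 378985 = -378654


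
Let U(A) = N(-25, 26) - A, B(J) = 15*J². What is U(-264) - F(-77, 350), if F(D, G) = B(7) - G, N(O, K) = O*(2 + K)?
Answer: -821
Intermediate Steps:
F(D, G) = 735 - G (F(D, G) = 15*7² - G = 15*49 - G = 735 - G)
U(A) = -700 - A (U(A) = -25*(2 + 26) - A = -25*28 - A = -700 - A)
U(-264) - F(-77, 350) = (-700 - 1*(-264)) - (735 - 1*350) = (-700 + 264) - (735 - 350) = -436 - 1*385 = -436 - 385 = -821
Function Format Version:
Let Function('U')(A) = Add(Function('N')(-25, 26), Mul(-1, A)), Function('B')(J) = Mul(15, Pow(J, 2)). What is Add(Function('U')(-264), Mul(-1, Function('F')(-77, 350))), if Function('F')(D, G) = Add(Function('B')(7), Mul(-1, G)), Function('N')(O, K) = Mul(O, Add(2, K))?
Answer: -821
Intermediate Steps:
Function('F')(D, G) = Add(735, Mul(-1, G)) (Function('F')(D, G) = Add(Mul(15, Pow(7, 2)), Mul(-1, G)) = Add(Mul(15, 49), Mul(-1, G)) = Add(735, Mul(-1, G)))
Function('U')(A) = Add(-700, Mul(-1, A)) (Function('U')(A) = Add(Mul(-25, Add(2, 26)), Mul(-1, A)) = Add(Mul(-25, 28), Mul(-1, A)) = Add(-700, Mul(-1, A)))
Add(Function('U')(-264), Mul(-1, Function('F')(-77, 350))) = Add(Add(-700, Mul(-1, -264)), Mul(-1, Add(735, Mul(-1, 350)))) = Add(Add(-700, 264), Mul(-1, Add(735, -350))) = Add(-436, Mul(-1, 385)) = Add(-436, -385) = -821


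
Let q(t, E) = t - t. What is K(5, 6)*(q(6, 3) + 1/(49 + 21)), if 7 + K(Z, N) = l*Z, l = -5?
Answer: -16/35 ≈ -0.45714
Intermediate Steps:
q(t, E) = 0
K(Z, N) = -7 - 5*Z
K(5, 6)*(q(6, 3) + 1/(49 + 21)) = (-7 - 5*5)*(0 + 1/(49 + 21)) = (-7 - 25)*(0 + 1/70) = -32*(0 + 1/70) = -32*1/70 = -16/35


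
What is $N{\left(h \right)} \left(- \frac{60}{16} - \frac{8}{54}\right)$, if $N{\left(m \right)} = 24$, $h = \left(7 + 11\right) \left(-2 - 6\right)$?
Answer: $- \frac{842}{9} \approx -93.556$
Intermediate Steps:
$h = -144$ ($h = 18 \left(-8\right) = -144$)
$N{\left(h \right)} \left(- \frac{60}{16} - \frac{8}{54}\right) = 24 \left(- \frac{60}{16} - \frac{8}{54}\right) = 24 \left(\left(-60\right) \frac{1}{16} - \frac{4}{27}\right) = 24 \left(- \frac{15}{4} - \frac{4}{27}\right) = 24 \left(- \frac{421}{108}\right) = - \frac{842}{9}$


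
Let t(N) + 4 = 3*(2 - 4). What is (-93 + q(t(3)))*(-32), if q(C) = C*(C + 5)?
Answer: 1376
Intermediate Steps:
t(N) = -10 (t(N) = -4 + 3*(2 - 4) = -4 + 3*(-2) = -4 - 6 = -10)
q(C) = C*(5 + C)
(-93 + q(t(3)))*(-32) = (-93 - 10*(5 - 10))*(-32) = (-93 - 10*(-5))*(-32) = (-93 + 50)*(-32) = -43*(-32) = 1376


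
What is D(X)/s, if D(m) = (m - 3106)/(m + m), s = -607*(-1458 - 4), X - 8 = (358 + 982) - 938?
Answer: -337/90961985 ≈ -3.7048e-6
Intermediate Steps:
X = 410 (X = 8 + ((358 + 982) - 938) = 8 + (1340 - 938) = 8 + 402 = 410)
s = 887434 (s = -607*(-1462) = 887434)
D(m) = (-3106 + m)/(2*m) (D(m) = (-3106 + m)/((2*m)) = (-3106 + m)*(1/(2*m)) = (-3106 + m)/(2*m))
D(X)/s = ((½)*(-3106 + 410)/410)/887434 = ((½)*(1/410)*(-2696))*(1/887434) = -674/205*1/887434 = -337/90961985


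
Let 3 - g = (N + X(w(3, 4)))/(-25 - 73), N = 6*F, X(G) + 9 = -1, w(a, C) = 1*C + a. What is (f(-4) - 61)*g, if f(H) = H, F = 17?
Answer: -12545/49 ≈ -256.02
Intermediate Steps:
w(a, C) = C + a
X(G) = -10 (X(G) = -9 - 1 = -10)
N = 102 (N = 6*17 = 102)
g = 193/49 (g = 3 - (102 - 10)/(-25 - 73) = 3 - 92/(-98) = 3 - 92*(-1)/98 = 3 - 1*(-46/49) = 3 + 46/49 = 193/49 ≈ 3.9388)
(f(-4) - 61)*g = (-4 - 61)*(193/49) = -65*193/49 = -12545/49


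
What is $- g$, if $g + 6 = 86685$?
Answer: $-86679$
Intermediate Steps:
$g = 86679$ ($g = -6 + 86685 = 86679$)
$- g = \left(-1\right) 86679 = -86679$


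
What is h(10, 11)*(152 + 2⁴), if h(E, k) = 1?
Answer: 168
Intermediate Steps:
h(10, 11)*(152 + 2⁴) = 1*(152 + 2⁴) = 1*(152 + 16) = 1*168 = 168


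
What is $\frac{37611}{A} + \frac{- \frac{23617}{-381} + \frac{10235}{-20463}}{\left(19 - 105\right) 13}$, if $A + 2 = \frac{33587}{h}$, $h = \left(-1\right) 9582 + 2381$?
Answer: $- \frac{131152176431530711}{23238349468217} \approx -5643.8$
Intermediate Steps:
$h = -7201$ ($h = -9582 + 2381 = -7201$)
$A = - \frac{47989}{7201}$ ($A = -2 + \frac{33587}{-7201} = -2 + 33587 \left(- \frac{1}{7201}\right) = -2 - \frac{33587}{7201} = - \frac{47989}{7201} \approx -6.6642$)
$\frac{37611}{A} + \frac{- \frac{23617}{-381} + \frac{10235}{-20463}}{\left(19 - 105\right) 13} = \frac{37611}{- \frac{47989}{7201}} + \frac{- \frac{23617}{-381} + \frac{10235}{-20463}}{\left(19 - 105\right) 13} = 37611 \left(- \frac{7201}{47989}\right) + \frac{\left(-23617\right) \left(- \frac{1}{381}\right) + 10235 \left(- \frac{1}{20463}\right)}{\left(-86\right) 13} = - \frac{270836811}{47989} + \frac{\frac{23617}{381} - \frac{10235}{20463}}{-1118} = - \frac{270836811}{47989} + \frac{53263904}{866267} \left(- \frac{1}{1118}\right) = - \frac{270836811}{47989} - \frac{26631952}{484243253} = - \frac{131152176431530711}{23238349468217}$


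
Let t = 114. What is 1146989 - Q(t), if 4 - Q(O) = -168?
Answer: 1146817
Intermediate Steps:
Q(O) = 172 (Q(O) = 4 - 1*(-168) = 4 + 168 = 172)
1146989 - Q(t) = 1146989 - 1*172 = 1146989 - 172 = 1146817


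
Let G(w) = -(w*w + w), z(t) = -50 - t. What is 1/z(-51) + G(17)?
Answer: -305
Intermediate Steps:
G(w) = -w - w² (G(w) = -(w² + w) = -(w + w²) = -w - w²)
1/z(-51) + G(17) = 1/(-50 - 1*(-51)) - 1*17*(1 + 17) = 1/(-50 + 51) - 1*17*18 = 1/1 - 306 = 1 - 306 = -305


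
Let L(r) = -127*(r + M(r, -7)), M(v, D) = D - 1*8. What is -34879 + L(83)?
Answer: -43515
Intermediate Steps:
M(v, D) = -8 + D (M(v, D) = D - 8 = -8 + D)
L(r) = 1905 - 127*r (L(r) = -127*(r + (-8 - 7)) = -127*(r - 15) = -127*(-15 + r) = 1905 - 127*r)
-34879 + L(83) = -34879 + (1905 - 127*83) = -34879 + (1905 - 10541) = -34879 - 8636 = -43515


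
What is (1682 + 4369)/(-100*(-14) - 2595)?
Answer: -6051/1195 ≈ -5.0636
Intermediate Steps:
(1682 + 4369)/(-100*(-14) - 2595) = 6051/(1400 - 2595) = 6051/(-1195) = 6051*(-1/1195) = -6051/1195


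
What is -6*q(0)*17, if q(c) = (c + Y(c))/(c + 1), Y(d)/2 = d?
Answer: 0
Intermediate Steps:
Y(d) = 2*d
q(c) = 3*c/(1 + c) (q(c) = (c + 2*c)/(c + 1) = (3*c)/(1 + c) = 3*c/(1 + c))
-6*q(0)*17 = -18*0/(1 + 0)*17 = -18*0/1*17 = -18*0*17 = -6*0*17 = 0*17 = 0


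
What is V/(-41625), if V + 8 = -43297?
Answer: 2887/2775 ≈ 1.0404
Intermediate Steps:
V = -43305 (V = -8 - 43297 = -43305)
V/(-41625) = -43305/(-41625) = -43305*(-1/41625) = 2887/2775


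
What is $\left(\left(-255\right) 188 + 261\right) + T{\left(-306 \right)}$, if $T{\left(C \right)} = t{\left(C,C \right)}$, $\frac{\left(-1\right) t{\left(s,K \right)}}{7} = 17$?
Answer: $-47798$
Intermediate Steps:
$t{\left(s,K \right)} = -119$ ($t{\left(s,K \right)} = \left(-7\right) 17 = -119$)
$T{\left(C \right)} = -119$
$\left(\left(-255\right) 188 + 261\right) + T{\left(-306 \right)} = \left(\left(-255\right) 188 + 261\right) - 119 = \left(-47940 + 261\right) - 119 = -47679 - 119 = -47798$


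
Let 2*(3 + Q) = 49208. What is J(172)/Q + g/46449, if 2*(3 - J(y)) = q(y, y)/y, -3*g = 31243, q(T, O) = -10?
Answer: -132128155609/589628994084 ≈ -0.22409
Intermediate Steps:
Q = 24601 (Q = -3 + (½)*49208 = -3 + 24604 = 24601)
g = -31243/3 (g = -⅓*31243 = -31243/3 ≈ -10414.)
J(y) = 3 + 5/y (J(y) = 3 - (-5)/y = 3 + 5/y)
J(172)/Q + g/46449 = (3 + 5/172)/24601 - 31243/3/46449 = (3 + 5*(1/172))*(1/24601) - 31243/3*1/46449 = (3 + 5/172)*(1/24601) - 31243/139347 = (521/172)*(1/24601) - 31243/139347 = 521/4231372 - 31243/139347 = -132128155609/589628994084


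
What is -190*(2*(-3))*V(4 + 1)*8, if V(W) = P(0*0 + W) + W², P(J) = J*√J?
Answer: 228000 + 45600*√5 ≈ 3.2996e+5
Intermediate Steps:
P(J) = J^(3/2)
V(W) = W² + W^(3/2) (V(W) = (0*0 + W)^(3/2) + W² = (0 + W)^(3/2) + W² = W^(3/2) + W² = W² + W^(3/2))
-190*(2*(-3))*V(4 + 1)*8 = -190*(2*(-3))*((4 + 1)² + (4 + 1)^(3/2))*8 = -190*(-6*(5² + 5^(3/2)))*8 = -190*(-6*(25 + 5*√5))*8 = -190*(-150 - 30*√5)*8 = -190*(-1200 - 240*√5) = 228000 + 45600*√5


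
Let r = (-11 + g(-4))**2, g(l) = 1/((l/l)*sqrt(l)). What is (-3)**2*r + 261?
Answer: 5391/4 + 99*I ≈ 1347.8 + 99.0*I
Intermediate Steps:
g(l) = 1/sqrt(l) (g(l) = 1/(1*sqrt(l)) = 1/(sqrt(l)) = 1/sqrt(l))
r = (-11 - I/2)**2 (r = (-11 + 1/sqrt(-4))**2 = (-11 - I/2)**2 ≈ 120.75 + 11.0*I)
(-3)**2*r + 261 = (-3)**2*((22 + I)**2/4) + 261 = 9*((22 + I)**2/4) + 261 = 9*(22 + I)**2/4 + 261 = 261 + 9*(22 + I)**2/4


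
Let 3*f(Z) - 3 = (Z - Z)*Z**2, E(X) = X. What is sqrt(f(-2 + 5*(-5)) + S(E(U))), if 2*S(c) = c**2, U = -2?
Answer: sqrt(3) ≈ 1.7320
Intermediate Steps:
f(Z) = 1 (f(Z) = 1 + ((Z - Z)*Z**2)/3 = 1 + (0*Z**2)/3 = 1 + (1/3)*0 = 1 + 0 = 1)
S(c) = c**2/2
sqrt(f(-2 + 5*(-5)) + S(E(U))) = sqrt(1 + (1/2)*(-2)**2) = sqrt(1 + (1/2)*4) = sqrt(1 + 2) = sqrt(3)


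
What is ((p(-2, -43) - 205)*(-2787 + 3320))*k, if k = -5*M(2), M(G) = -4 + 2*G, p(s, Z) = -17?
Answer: 0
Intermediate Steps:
k = 0 (k = -5*(-4 + 2*2) = -5*(-4 + 4) = -5*0 = 0)
((p(-2, -43) - 205)*(-2787 + 3320))*k = ((-17 - 205)*(-2787 + 3320))*0 = -222*533*0 = -118326*0 = 0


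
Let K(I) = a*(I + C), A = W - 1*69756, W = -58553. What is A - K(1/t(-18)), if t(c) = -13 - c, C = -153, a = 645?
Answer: -29753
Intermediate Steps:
A = -128309 (A = -58553 - 1*69756 = -58553 - 69756 = -128309)
K(I) = -98685 + 645*I (K(I) = 645*(I - 153) = 645*(-153 + I) = -98685 + 645*I)
A - K(1/t(-18)) = -128309 - (-98685 + 645/(-13 - 1*(-18))) = -128309 - (-98685 + 645/(-13 + 18)) = -128309 - (-98685 + 645/5) = -128309 - (-98685 + 645*(⅕)) = -128309 - (-98685 + 129) = -128309 - 1*(-98556) = -128309 + 98556 = -29753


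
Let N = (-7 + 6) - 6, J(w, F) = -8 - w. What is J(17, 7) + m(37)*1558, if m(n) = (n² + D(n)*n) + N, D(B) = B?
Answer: 4254873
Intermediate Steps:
N = -7 (N = -1 - 6 = -7)
m(n) = -7 + 2*n² (m(n) = (n² + n*n) - 7 = (n² + n²) - 7 = 2*n² - 7 = -7 + 2*n²)
J(17, 7) + m(37)*1558 = (-8 - 1*17) + (-7 + 2*37²)*1558 = (-8 - 17) + (-7 + 2*1369)*1558 = -25 + (-7 + 2738)*1558 = -25 + 2731*1558 = -25 + 4254898 = 4254873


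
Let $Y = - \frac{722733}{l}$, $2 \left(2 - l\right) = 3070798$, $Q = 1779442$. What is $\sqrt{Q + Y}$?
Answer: $\frac{\sqrt{466103986967037131}}{511799} \approx 1334.0$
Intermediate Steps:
$l = -1535397$ ($l = 2 - 1535399 = -1535397$)
$Y = \frac{240911}{511799}$ ($Y = - \frac{722733}{-1535397} = \left(-722733\right) \left(- \frac{1}{1535397}\right) = \frac{240911}{511799} \approx 0.47071$)
$\sqrt{Q + Y} = \sqrt{1779442 + \frac{240911}{511799}} = \sqrt{\frac{910716877069}{511799}} = \frac{\sqrt{466103986967037131}}{511799}$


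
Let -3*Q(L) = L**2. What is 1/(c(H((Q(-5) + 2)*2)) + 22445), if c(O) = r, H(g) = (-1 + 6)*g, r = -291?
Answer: 1/22154 ≈ 4.5139e-5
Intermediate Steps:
Q(L) = -L**2/3
H(g) = 5*g
c(O) = -291
1/(c(H((Q(-5) + 2)*2)) + 22445) = 1/(-291 + 22445) = 1/22154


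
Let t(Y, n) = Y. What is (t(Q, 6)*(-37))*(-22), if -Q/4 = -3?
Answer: 9768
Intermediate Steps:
Q = 12 (Q = -4*(-3) = 12)
(t(Q, 6)*(-37))*(-22) = (12*(-37))*(-22) = -444*(-22) = 9768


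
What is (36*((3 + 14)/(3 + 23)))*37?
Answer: 11322/13 ≈ 870.92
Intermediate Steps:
(36*((3 + 14)/(3 + 23)))*37 = (36*(17/26))*37 = (306/13)*37 = 11322/13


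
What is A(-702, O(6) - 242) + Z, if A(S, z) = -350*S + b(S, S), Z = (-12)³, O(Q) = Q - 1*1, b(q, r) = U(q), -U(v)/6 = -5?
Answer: 244002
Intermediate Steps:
U(v) = 30 (U(v) = -6*(-5) = 30)
b(q, r) = 30
O(Q) = -1 + Q (O(Q) = Q - 1 = -1 + Q)
Z = -1728
A(S, z) = 30 - 350*S (A(S, z) = -350*S + 30 = 30 - 350*S)
A(-702, O(6) - 242) + Z = (30 - 350*(-702)) - 1728 = (30 + 245700) - 1728 = 245730 - 1728 = 244002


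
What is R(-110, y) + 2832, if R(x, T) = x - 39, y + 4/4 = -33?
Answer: 2683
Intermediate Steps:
y = -34 (y = -1 - 33 = -34)
R(x, T) = -39 + x
R(-110, y) + 2832 = (-39 - 110) + 2832 = -149 + 2832 = 2683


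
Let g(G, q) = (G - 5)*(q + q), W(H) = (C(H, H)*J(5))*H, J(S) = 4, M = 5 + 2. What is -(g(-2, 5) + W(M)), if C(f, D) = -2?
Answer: 126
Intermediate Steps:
M = 7
W(H) = -8*H (W(H) = (-2*4)*H = -8*H)
g(G, q) = 2*q*(-5 + G) (g(G, q) = (-5 + G)*(2*q) = 2*q*(-5 + G))
-(g(-2, 5) + W(M)) = -(2*5*(-5 - 2) - 8*7) = -(2*5*(-7) - 56) = -(-70 - 56) = -1*(-126) = 126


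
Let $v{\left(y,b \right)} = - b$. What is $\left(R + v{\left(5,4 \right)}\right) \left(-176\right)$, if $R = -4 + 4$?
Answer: $704$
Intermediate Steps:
$R = 0$
$\left(R + v{\left(5,4 \right)}\right) \left(-176\right) = \left(0 - 4\right) \left(-176\right) = \left(-4\right) \left(-176\right) = 704$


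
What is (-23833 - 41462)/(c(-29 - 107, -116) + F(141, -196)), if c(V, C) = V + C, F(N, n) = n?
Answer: 65295/448 ≈ 145.75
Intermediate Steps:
c(V, C) = C + V
(-23833 - 41462)/(c(-29 - 107, -116) + F(141, -196)) = (-23833 - 41462)/((-116 + (-29 - 107)) - 196) = -65295/((-116 - 136) - 196) = -65295/(-252 - 196) = -65295/(-448) = -65295*(-1/448) = 65295/448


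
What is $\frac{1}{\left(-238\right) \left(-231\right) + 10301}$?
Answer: $\frac{1}{65279} \approx 1.5319 \cdot 10^{-5}$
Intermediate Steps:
$\frac{1}{\left(-238\right) \left(-231\right) + 10301} = \frac{1}{54978 + 10301} = \frac{1}{65279}$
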